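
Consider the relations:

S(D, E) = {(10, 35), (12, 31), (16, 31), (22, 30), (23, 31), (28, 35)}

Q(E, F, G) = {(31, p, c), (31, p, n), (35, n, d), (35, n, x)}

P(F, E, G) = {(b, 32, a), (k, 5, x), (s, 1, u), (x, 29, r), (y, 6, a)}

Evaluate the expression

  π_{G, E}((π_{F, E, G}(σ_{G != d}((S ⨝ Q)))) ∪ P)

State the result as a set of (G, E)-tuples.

Joining S and Q on E yields {(10, 35, n, d), (10, 35, n, x), (12, 31, p, c), (12, 31, p, n), (16, 31, p, c), (16, 31, p, n), (23, 31, p, c), (23, 31, p, n), (28, 35, n, d), (28, 35, n, x)}.
σ[G != d]: keep tuples satisfying G != d → {(10, 35, n, x), (12, 31, p, c), (12, 31, p, n), (16, 31, p, c), (16, 31, p, n), (23, 31, p, c), (23, 31, p, n), (28, 35, n, x)}
Projecting to F, E, G (5 duplicate(s) eliminated): {(n, 35, x), (p, 31, c), (p, 31, n)}
Taking the union: {(b, 32, a), (k, 5, x), (n, 35, x), (p, 31, c), (p, 31, n), (s, 1, u), (x, 29, r), (y, 6, a)}
Projecting to G, E: {(a, 32), (a, 6), (c, 31), (n, 31), (r, 29), (u, 1), (x, 35), (x, 5)}

{(a, 32), (a, 6), (c, 31), (n, 31), (r, 29), (u, 1), (x, 35), (x, 5)}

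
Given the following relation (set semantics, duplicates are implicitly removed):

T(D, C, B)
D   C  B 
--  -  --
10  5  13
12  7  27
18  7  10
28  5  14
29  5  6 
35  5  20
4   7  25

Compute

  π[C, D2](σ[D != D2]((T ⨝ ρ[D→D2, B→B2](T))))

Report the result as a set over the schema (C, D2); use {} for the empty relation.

{(5, 10), (5, 28), (5, 29), (5, 35), (7, 12), (7, 18), (7, 4)}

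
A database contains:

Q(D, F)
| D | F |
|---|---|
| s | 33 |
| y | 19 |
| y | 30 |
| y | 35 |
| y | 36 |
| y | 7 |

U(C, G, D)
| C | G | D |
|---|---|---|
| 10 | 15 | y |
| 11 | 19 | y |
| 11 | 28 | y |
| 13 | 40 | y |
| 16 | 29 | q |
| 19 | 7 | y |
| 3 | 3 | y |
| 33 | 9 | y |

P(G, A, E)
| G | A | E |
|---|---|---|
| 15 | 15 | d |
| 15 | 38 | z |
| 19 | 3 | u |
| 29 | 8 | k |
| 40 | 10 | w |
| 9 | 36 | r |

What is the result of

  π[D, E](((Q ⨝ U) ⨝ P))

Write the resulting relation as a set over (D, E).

{(y, d), (y, r), (y, u), (y, w), (y, z)}

Natural join on D: {(y, 19, 10, 15), (y, 19, 11, 19), (y, 19, 11, 28), (y, 19, 13, 40), (y, 19, 19, 7), (y, 19, 3, 3), (y, 19, 33, 9), (y, 30, 10, 15), (y, 30, 11, 19), (y, 30, 11, 28), (y, 30, 13, 40), (y, 30, 19, 7), (y, 30, 3, 3), (y, 30, 33, 9), (y, 35, 10, 15), (y, 35, 11, 19), (y, 35, 11, 28), (y, 35, 13, 40), (y, 35, 19, 7), (y, 35, 3, 3), (y, 35, 33, 9), (y, 36, 10, 15), (y, 36, 11, 19), (y, 36, 11, 28), (y, 36, 13, 40), (y, 36, 19, 7), (y, 36, 3, 3), (y, 36, 33, 9), (y, 7, 10, 15), (y, 7, 11, 19), (y, 7, 11, 28), (y, 7, 13, 40), (y, 7, 19, 7), (y, 7, 3, 3), (y, 7, 33, 9)}
Natural join on G: {(y, 19, 10, 15, 15, d), (y, 19, 10, 15, 38, z), (y, 19, 11, 19, 3, u), (y, 19, 13, 40, 10, w), (y, 19, 33, 9, 36, r), (y, 30, 10, 15, 15, d), (y, 30, 10, 15, 38, z), (y, 30, 11, 19, 3, u), (y, 30, 13, 40, 10, w), (y, 30, 33, 9, 36, r), (y, 35, 10, 15, 15, d), (y, 35, 10, 15, 38, z), (y, 35, 11, 19, 3, u), (y, 35, 13, 40, 10, w), (y, 35, 33, 9, 36, r), (y, 36, 10, 15, 15, d), (y, 36, 10, 15, 38, z), (y, 36, 11, 19, 3, u), (y, 36, 13, 40, 10, w), (y, 36, 33, 9, 36, r), (y, 7, 10, 15, 15, d), (y, 7, 10, 15, 38, z), (y, 7, 11, 19, 3, u), (y, 7, 13, 40, 10, w), (y, 7, 33, 9, 36, r)}
π_{D, E} gives {(y, d), (y, r), (y, u), (y, w), (y, z)} (20 duplicate(s) eliminated).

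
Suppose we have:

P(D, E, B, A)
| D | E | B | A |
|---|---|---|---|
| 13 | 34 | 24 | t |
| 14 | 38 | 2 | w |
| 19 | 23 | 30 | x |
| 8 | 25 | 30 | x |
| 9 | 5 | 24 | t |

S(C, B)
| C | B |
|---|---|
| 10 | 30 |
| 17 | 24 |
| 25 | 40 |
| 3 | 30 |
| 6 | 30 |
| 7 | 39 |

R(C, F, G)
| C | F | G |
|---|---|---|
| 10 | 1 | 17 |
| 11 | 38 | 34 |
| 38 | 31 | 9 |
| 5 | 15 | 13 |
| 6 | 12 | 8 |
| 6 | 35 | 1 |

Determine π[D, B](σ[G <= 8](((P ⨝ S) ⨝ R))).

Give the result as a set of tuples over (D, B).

Joining P and S on B yields {(13, 34, 24, t, 17), (19, 23, 30, x, 10), (19, 23, 30, x, 3), (19, 23, 30, x, 6), (8, 25, 30, x, 10), (8, 25, 30, x, 3), (8, 25, 30, x, 6), (9, 5, 24, t, 17)}.
Joining (P ⨝ S) and R on C yields {(19, 23, 30, x, 10, 1, 17), (19, 23, 30, x, 6, 12, 8), (19, 23, 30, x, 6, 35, 1), (8, 25, 30, x, 10, 1, 17), (8, 25, 30, x, 6, 12, 8), (8, 25, 30, x, 6, 35, 1)}.
σ[G <= 8]: keep tuples satisfying G <= 8 → {(19, 23, 30, x, 6, 12, 8), (19, 23, 30, x, 6, 35, 1), (8, 25, 30, x, 6, 12, 8), (8, 25, 30, x, 6, 35, 1)}
Keep only column(s) D, B (2 duplicate(s) eliminated): {(19, 30), (8, 30)}

{(19, 30), (8, 30)}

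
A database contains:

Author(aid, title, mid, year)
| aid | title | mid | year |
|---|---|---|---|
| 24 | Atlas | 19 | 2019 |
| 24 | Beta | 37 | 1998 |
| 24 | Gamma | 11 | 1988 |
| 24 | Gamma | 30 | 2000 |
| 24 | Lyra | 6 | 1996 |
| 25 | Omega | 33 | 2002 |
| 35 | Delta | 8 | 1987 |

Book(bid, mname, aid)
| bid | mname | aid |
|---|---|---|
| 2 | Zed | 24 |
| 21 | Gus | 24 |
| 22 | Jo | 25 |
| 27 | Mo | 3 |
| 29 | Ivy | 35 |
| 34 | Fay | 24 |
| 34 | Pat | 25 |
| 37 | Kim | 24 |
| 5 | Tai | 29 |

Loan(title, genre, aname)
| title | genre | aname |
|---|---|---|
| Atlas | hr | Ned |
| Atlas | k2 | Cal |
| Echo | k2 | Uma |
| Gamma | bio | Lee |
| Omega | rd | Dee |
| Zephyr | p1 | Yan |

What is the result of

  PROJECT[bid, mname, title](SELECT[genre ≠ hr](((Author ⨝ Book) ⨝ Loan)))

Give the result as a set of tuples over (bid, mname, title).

Natural join on aid: {(24, Atlas, 19, 2019, 2, Zed), (24, Atlas, 19, 2019, 21, Gus), (24, Atlas, 19, 2019, 34, Fay), (24, Atlas, 19, 2019, 37, Kim), (24, Beta, 37, 1998, 2, Zed), (24, Beta, 37, 1998, 21, Gus), (24, Beta, 37, 1998, 34, Fay), (24, Beta, 37, 1998, 37, Kim), (24, Gamma, 11, 1988, 2, Zed), (24, Gamma, 11, 1988, 21, Gus), (24, Gamma, 11, 1988, 34, Fay), (24, Gamma, 11, 1988, 37, Kim), (24, Gamma, 30, 2000, 2, Zed), (24, Gamma, 30, 2000, 21, Gus), (24, Gamma, 30, 2000, 34, Fay), (24, Gamma, 30, 2000, 37, Kim), (24, Lyra, 6, 1996, 2, Zed), (24, Lyra, 6, 1996, 21, Gus), (24, Lyra, 6, 1996, 34, Fay), (24, Lyra, 6, 1996, 37, Kim), (25, Omega, 33, 2002, 22, Jo), (25, Omega, 33, 2002, 34, Pat), (35, Delta, 8, 1987, 29, Ivy)}
Natural join on title: {(24, Atlas, 19, 2019, 2, Zed, hr, Ned), (24, Atlas, 19, 2019, 2, Zed, k2, Cal), (24, Atlas, 19, 2019, 21, Gus, hr, Ned), (24, Atlas, 19, 2019, 21, Gus, k2, Cal), (24, Atlas, 19, 2019, 34, Fay, hr, Ned), (24, Atlas, 19, 2019, 34, Fay, k2, Cal), (24, Atlas, 19, 2019, 37, Kim, hr, Ned), (24, Atlas, 19, 2019, 37, Kim, k2, Cal), (24, Gamma, 11, 1988, 2, Zed, bio, Lee), (24, Gamma, 11, 1988, 21, Gus, bio, Lee), (24, Gamma, 11, 1988, 34, Fay, bio, Lee), (24, Gamma, 11, 1988, 37, Kim, bio, Lee), (24, Gamma, 30, 2000, 2, Zed, bio, Lee), (24, Gamma, 30, 2000, 21, Gus, bio, Lee), (24, Gamma, 30, 2000, 34, Fay, bio, Lee), (24, Gamma, 30, 2000, 37, Kim, bio, Lee), (25, Omega, 33, 2002, 22, Jo, rd, Dee), (25, Omega, 33, 2002, 34, Pat, rd, Dee)}
Selection genre ≠ hr: {(24, Atlas, 19, 2019, 2, Zed, k2, Cal), (24, Atlas, 19, 2019, 21, Gus, k2, Cal), (24, Atlas, 19, 2019, 34, Fay, k2, Cal), (24, Atlas, 19, 2019, 37, Kim, k2, Cal), (24, Gamma, 11, 1988, 2, Zed, bio, Lee), (24, Gamma, 11, 1988, 21, Gus, bio, Lee), (24, Gamma, 11, 1988, 34, Fay, bio, Lee), (24, Gamma, 11, 1988, 37, Kim, bio, Lee), (24, Gamma, 30, 2000, 2, Zed, bio, Lee), (24, Gamma, 30, 2000, 21, Gus, bio, Lee), (24, Gamma, 30, 2000, 34, Fay, bio, Lee), (24, Gamma, 30, 2000, 37, Kim, bio, Lee), (25, Omega, 33, 2002, 22, Jo, rd, Dee), (25, Omega, 33, 2002, 34, Pat, rd, Dee)}
π_{bid, mname, title} gives {(2, Zed, Atlas), (2, Zed, Gamma), (21, Gus, Atlas), (21, Gus, Gamma), (22, Jo, Omega), (34, Fay, Atlas), (34, Fay, Gamma), (34, Pat, Omega), (37, Kim, Atlas), (37, Kim, Gamma)} (4 duplicate(s) eliminated).

{(2, Zed, Atlas), (2, Zed, Gamma), (21, Gus, Atlas), (21, Gus, Gamma), (22, Jo, Omega), (34, Fay, Atlas), (34, Fay, Gamma), (34, Pat, Omega), (37, Kim, Atlas), (37, Kim, Gamma)}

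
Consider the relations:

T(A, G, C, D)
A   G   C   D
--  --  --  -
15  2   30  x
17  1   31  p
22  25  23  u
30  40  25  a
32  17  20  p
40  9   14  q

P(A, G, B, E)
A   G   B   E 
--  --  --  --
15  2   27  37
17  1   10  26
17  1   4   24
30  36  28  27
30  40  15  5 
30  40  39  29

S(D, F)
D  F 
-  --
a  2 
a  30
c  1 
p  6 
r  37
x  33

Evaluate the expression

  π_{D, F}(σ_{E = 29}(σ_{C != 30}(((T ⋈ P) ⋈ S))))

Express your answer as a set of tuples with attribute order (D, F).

T ⋈ P (natural join on A, G): {(15, 2, 30, x, 27, 37), (17, 1, 31, p, 10, 26), (17, 1, 31, p, 4, 24), (30, 40, 25, a, 15, 5), (30, 40, 25, a, 39, 29)}
(T ⋈ P) ⋈ S (natural join on D): {(15, 2, 30, x, 27, 37, 33), (17, 1, 31, p, 10, 26, 6), (17, 1, 31, p, 4, 24, 6), (30, 40, 25, a, 15, 5, 2), (30, 40, 25, a, 15, 5, 30), (30, 40, 25, a, 39, 29, 2), (30, 40, 25, a, 39, 29, 30)}
Apply σ_{C != 30}; surviving tuples: {(17, 1, 31, p, 10, 26, 6), (17, 1, 31, p, 4, 24, 6), (30, 40, 25, a, 15, 5, 2), (30, 40, 25, a, 15, 5, 30), (30, 40, 25, a, 39, 29, 2), (30, 40, 25, a, 39, 29, 30)}
Apply σ_{E = 29}; surviving tuples: {(30, 40, 25, a, 39, 29, 2), (30, 40, 25, a, 39, 29, 30)}
Projecting to D, F: {(a, 2), (a, 30)}

{(a, 2), (a, 30)}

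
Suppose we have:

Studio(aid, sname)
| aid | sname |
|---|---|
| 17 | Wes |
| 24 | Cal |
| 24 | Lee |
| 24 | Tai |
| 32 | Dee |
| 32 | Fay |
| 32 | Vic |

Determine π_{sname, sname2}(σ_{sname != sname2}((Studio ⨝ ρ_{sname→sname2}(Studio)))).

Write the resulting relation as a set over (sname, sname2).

{(Cal, Lee), (Cal, Tai), (Dee, Fay), (Dee, Vic), (Fay, Dee), (Fay, Vic), (Lee, Cal), (Lee, Tai), (Tai, Cal), (Tai, Lee), (Vic, Dee), (Vic, Fay)}

ρ[sname→sname2]: schema becomes (aid, sname2); tuples unchanged.
Natural join on aid: {(17, Wes, Wes), (24, Cal, Cal), (24, Cal, Lee), (24, Cal, Tai), (24, Lee, Cal), (24, Lee, Lee), (24, Lee, Tai), (24, Tai, Cal), (24, Tai, Lee), (24, Tai, Tai), (32, Dee, Dee), (32, Dee, Fay), (32, Dee, Vic), (32, Fay, Dee), (32, Fay, Fay), (32, Fay, Vic), (32, Vic, Dee), (32, Vic, Fay), (32, Vic, Vic)}
Filtering on sname != sname2 leaves {(24, Cal, Lee), (24, Cal, Tai), (24, Lee, Cal), (24, Lee, Tai), (24, Tai, Cal), (24, Tai, Lee), (32, Dee, Fay), (32, Dee, Vic), (32, Fay, Dee), (32, Fay, Vic), (32, Vic, Dee), (32, Vic, Fay)}.
Keep only column(s) sname, sname2: {(Cal, Lee), (Cal, Tai), (Dee, Fay), (Dee, Vic), (Fay, Dee), (Fay, Vic), (Lee, Cal), (Lee, Tai), (Tai, Cal), (Tai, Lee), (Vic, Dee), (Vic, Fay)}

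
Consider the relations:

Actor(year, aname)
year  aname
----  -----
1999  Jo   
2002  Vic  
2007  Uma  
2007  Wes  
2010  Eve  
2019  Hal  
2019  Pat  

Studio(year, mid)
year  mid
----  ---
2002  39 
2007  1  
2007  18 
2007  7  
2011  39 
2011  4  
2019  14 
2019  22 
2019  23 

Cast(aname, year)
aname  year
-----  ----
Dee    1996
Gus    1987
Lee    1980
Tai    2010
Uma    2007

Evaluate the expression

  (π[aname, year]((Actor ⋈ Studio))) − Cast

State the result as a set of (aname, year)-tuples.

Natural join on year: {(2002, Vic, 39), (2007, Uma, 1), (2007, Uma, 18), (2007, Uma, 7), (2007, Wes, 1), (2007, Wes, 18), (2007, Wes, 7), (2019, Hal, 14), (2019, Hal, 22), (2019, Hal, 23), (2019, Pat, 14), (2019, Pat, 22), (2019, Pat, 23)}
Projecting to aname, year (8 duplicate(s) eliminated): {(Hal, 2019), (Pat, 2019), (Uma, 2007), (Vic, 2002), (Wes, 2007)}
Difference: {(Hal, 2019), (Pat, 2019), (Uma, 2007), (Vic, 2002), (Wes, 2007)} with {(Dee, 1996), (Gus, 1987), (Lee, 1980), (Tai, 2010), (Uma, 2007)} → {(Hal, 2019), (Pat, 2019), (Vic, 2002), (Wes, 2007)}

{(Hal, 2019), (Pat, 2019), (Vic, 2002), (Wes, 2007)}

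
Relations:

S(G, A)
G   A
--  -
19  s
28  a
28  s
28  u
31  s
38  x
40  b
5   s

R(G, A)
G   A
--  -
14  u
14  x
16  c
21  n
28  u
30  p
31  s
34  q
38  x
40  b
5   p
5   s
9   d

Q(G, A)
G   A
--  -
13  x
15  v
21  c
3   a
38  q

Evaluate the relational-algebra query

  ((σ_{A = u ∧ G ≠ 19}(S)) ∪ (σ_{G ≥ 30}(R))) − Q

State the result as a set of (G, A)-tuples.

Apply σ_{A = u ∧ G ≠ 19}; surviving tuples: {(28, u)}
Apply σ_{G ≥ 30}; surviving tuples: {(30, p), (31, s), (34, q), (38, x), (40, b)}
Taking the union: {(28, u), (30, p), (31, s), (34, q), (38, x), (40, b)}
Taking the difference: {(28, u), (30, p), (31, s), (34, q), (38, x), (40, b)}

{(28, u), (30, p), (31, s), (34, q), (38, x), (40, b)}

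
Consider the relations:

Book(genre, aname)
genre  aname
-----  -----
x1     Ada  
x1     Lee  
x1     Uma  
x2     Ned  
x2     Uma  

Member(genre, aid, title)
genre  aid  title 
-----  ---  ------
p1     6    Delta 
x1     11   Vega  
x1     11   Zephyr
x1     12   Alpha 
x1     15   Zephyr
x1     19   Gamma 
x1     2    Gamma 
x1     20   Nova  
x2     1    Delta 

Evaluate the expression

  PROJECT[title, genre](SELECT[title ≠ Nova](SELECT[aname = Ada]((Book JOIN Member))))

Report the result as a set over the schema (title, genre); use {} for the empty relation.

{(Alpha, x1), (Gamma, x1), (Vega, x1), (Zephyr, x1)}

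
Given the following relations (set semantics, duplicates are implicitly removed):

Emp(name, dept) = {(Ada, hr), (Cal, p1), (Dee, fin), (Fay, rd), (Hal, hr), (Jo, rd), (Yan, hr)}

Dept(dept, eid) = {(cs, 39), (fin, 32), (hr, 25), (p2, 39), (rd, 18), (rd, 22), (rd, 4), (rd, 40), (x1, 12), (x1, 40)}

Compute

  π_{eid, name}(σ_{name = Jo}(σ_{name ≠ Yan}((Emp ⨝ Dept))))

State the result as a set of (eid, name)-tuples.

{(18, Jo), (22, Jo), (4, Jo), (40, Jo)}

Emp ⋈ Dept (natural join on dept): {(Ada, hr, 25), (Dee, fin, 32), (Fay, rd, 18), (Fay, rd, 22), (Fay, rd, 4), (Fay, rd, 40), (Hal, hr, 25), (Jo, rd, 18), (Jo, rd, 22), (Jo, rd, 4), (Jo, rd, 40), (Yan, hr, 25)}
Apply σ_{name ≠ Yan}; surviving tuples: {(Ada, hr, 25), (Dee, fin, 32), (Fay, rd, 18), (Fay, rd, 22), (Fay, rd, 4), (Fay, rd, 40), (Hal, hr, 25), (Jo, rd, 18), (Jo, rd, 22), (Jo, rd, 4), (Jo, rd, 40)}
Apply σ_{name = Jo}; surviving tuples: {(Jo, rd, 18), (Jo, rd, 22), (Jo, rd, 4), (Jo, rd, 40)}
π_{eid, name} gives {(18, Jo), (22, Jo), (4, Jo), (40, Jo)}.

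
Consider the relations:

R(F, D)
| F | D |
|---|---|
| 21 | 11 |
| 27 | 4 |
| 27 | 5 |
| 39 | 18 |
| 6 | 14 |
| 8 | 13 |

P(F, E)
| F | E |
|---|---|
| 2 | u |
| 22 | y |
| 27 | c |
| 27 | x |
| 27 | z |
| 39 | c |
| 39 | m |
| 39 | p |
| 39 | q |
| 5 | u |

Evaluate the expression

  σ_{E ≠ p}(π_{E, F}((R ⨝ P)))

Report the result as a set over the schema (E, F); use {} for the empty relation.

Natural join on F: {(27, 4, c), (27, 4, x), (27, 4, z), (27, 5, c), (27, 5, x), (27, 5, z), (39, 18, c), (39, 18, m), (39, 18, p), (39, 18, q)}
Projecting to E, F (3 duplicate(s) eliminated): {(c, 27), (c, 39), (m, 39), (p, 39), (q, 39), (x, 27), (z, 27)}
Selection E ≠ p: {(c, 27), (c, 39), (m, 39), (q, 39), (x, 27), (z, 27)}

{(c, 27), (c, 39), (m, 39), (q, 39), (x, 27), (z, 27)}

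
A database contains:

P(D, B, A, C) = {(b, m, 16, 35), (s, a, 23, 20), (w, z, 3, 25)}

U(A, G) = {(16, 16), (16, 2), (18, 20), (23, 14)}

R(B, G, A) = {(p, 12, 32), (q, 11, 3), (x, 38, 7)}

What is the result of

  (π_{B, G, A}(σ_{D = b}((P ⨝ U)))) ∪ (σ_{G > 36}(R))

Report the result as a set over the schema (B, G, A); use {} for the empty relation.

{(m, 16, 16), (m, 2, 16), (x, 38, 7)}

P ⋈ U (natural join on A): {(b, m, 16, 35, 16), (b, m, 16, 35, 2), (s, a, 23, 20, 14)}
Apply σ_{D = b}; surviving tuples: {(b, m, 16, 35, 16), (b, m, 16, 35, 2)}
Projecting to B, G, A: {(m, 16, 16), (m, 2, 16)}
Apply σ_{G > 36}; surviving tuples: {(x, 38, 7)}
Union: {(m, 16, 16), (m, 2, 16)} with {(x, 38, 7)} → {(m, 16, 16), (m, 2, 16), (x, 38, 7)}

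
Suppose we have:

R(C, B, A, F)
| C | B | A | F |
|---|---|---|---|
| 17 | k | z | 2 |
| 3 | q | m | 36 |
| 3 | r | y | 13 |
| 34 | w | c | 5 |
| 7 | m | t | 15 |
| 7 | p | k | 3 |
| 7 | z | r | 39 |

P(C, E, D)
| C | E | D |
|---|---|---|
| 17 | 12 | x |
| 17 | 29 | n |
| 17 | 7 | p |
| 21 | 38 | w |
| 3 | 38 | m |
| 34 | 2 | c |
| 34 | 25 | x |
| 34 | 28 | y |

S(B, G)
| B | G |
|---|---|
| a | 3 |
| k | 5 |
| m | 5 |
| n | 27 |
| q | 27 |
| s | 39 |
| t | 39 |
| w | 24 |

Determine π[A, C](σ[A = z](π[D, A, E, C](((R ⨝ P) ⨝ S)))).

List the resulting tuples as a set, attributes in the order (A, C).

R ⋈ P (natural join on C): {(17, k, z, 2, 12, x), (17, k, z, 2, 29, n), (17, k, z, 2, 7, p), (3, q, m, 36, 38, m), (3, r, y, 13, 38, m), (34, w, c, 5, 2, c), (34, w, c, 5, 25, x), (34, w, c, 5, 28, y)}
(R ⨝ P) ⋈ S (natural join on B): {(17, k, z, 2, 12, x, 5), (17, k, z, 2, 29, n, 5), (17, k, z, 2, 7, p, 5), (3, q, m, 36, 38, m, 27), (34, w, c, 5, 2, c, 24), (34, w, c, 5, 25, x, 24), (34, w, c, 5, 28, y, 24)}
Projecting to D, A, E, C: {(c, c, 2, 34), (m, m, 38, 3), (n, z, 29, 17), (p, z, 7, 17), (x, c, 25, 34), (x, z, 12, 17), (y, c, 28, 34)}
Filtering on A = z leaves {(n, z, 29, 17), (p, z, 7, 17), (x, z, 12, 17)}.
Projecting to A, C (2 duplicate(s) eliminated): {(z, 17)}

{(z, 17)}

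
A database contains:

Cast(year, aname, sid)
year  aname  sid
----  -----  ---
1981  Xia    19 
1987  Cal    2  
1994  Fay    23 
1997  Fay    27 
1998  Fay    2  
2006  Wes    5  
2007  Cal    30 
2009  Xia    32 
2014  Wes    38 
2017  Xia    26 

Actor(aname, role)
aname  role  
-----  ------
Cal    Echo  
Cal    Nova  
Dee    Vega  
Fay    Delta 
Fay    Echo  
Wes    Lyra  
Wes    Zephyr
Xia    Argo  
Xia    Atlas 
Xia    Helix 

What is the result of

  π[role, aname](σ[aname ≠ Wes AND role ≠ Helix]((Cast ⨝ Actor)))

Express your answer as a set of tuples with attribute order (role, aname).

Joining Cast and Actor on aname yields {(1981, Xia, 19, Argo), (1981, Xia, 19, Atlas), (1981, Xia, 19, Helix), (1987, Cal, 2, Echo), (1987, Cal, 2, Nova), (1994, Fay, 23, Delta), (1994, Fay, 23, Echo), (1997, Fay, 27, Delta), (1997, Fay, 27, Echo), (1998, Fay, 2, Delta), (1998, Fay, 2, Echo), (2006, Wes, 5, Lyra), (2006, Wes, 5, Zephyr), (2007, Cal, 30, Echo), (2007, Cal, 30, Nova), (2009, Xia, 32, Argo), (2009, Xia, 32, Atlas), (2009, Xia, 32, Helix), (2014, Wes, 38, Lyra), (2014, Wes, 38, Zephyr), (2017, Xia, 26, Argo), (2017, Xia, 26, Atlas), (2017, Xia, 26, Helix)}.
Apply σ_{aname ≠ Wes AND role ≠ Helix}; surviving tuples: {(1981, Xia, 19, Argo), (1981, Xia, 19, Atlas), (1987, Cal, 2, Echo), (1987, Cal, 2, Nova), (1994, Fay, 23, Delta), (1994, Fay, 23, Echo), (1997, Fay, 27, Delta), (1997, Fay, 27, Echo), (1998, Fay, 2, Delta), (1998, Fay, 2, Echo), (2007, Cal, 30, Echo), (2007, Cal, 30, Nova), (2009, Xia, 32, Argo), (2009, Xia, 32, Atlas), (2017, Xia, 26, Argo), (2017, Xia, 26, Atlas)}
π[role, aname]: project onto (role, aname) (10 duplicate(s) eliminated) → {(Argo, Xia), (Atlas, Xia), (Delta, Fay), (Echo, Cal), (Echo, Fay), (Nova, Cal)}

{(Argo, Xia), (Atlas, Xia), (Delta, Fay), (Echo, Cal), (Echo, Fay), (Nova, Cal)}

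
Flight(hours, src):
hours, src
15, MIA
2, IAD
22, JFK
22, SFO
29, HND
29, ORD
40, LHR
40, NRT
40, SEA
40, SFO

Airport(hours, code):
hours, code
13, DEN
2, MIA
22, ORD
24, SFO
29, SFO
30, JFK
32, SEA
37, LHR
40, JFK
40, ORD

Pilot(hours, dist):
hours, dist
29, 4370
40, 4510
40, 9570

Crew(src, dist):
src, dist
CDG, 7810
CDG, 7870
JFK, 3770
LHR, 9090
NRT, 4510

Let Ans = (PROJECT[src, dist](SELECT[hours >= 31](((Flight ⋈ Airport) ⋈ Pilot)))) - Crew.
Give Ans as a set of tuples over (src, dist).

Natural join on hours: {(2, IAD, MIA), (22, JFK, ORD), (22, SFO, ORD), (29, HND, SFO), (29, ORD, SFO), (40, LHR, JFK), (40, LHR, ORD), (40, NRT, JFK), (40, NRT, ORD), (40, SEA, JFK), (40, SEA, ORD), (40, SFO, JFK), (40, SFO, ORD)}
Natural join on hours: {(29, HND, SFO, 4370), (29, ORD, SFO, 4370), (40, LHR, JFK, 4510), (40, LHR, JFK, 9570), (40, LHR, ORD, 4510), (40, LHR, ORD, 9570), (40, NRT, JFK, 4510), (40, NRT, JFK, 9570), (40, NRT, ORD, 4510), (40, NRT, ORD, 9570), (40, SEA, JFK, 4510), (40, SEA, JFK, 9570), (40, SEA, ORD, 4510), (40, SEA, ORD, 9570), (40, SFO, JFK, 4510), (40, SFO, JFK, 9570), (40, SFO, ORD, 4510), (40, SFO, ORD, 9570)}
σ[hours >= 31]: keep tuples satisfying hours >= 31 → {(40, LHR, JFK, 4510), (40, LHR, JFK, 9570), (40, LHR, ORD, 4510), (40, LHR, ORD, 9570), (40, NRT, JFK, 4510), (40, NRT, JFK, 9570), (40, NRT, ORD, 4510), (40, NRT, ORD, 9570), (40, SEA, JFK, 4510), (40, SEA, JFK, 9570), (40, SEA, ORD, 4510), (40, SEA, ORD, 9570), (40, SFO, JFK, 4510), (40, SFO, JFK, 9570), (40, SFO, ORD, 4510), (40, SFO, ORD, 9570)}
Keep only column(s) src, dist (8 duplicate(s) eliminated): {(LHR, 4510), (LHR, 9570), (NRT, 4510), (NRT, 9570), (SEA, 4510), (SEA, 9570), (SFO, 4510), (SFO, 9570)}
Taking the difference: {(LHR, 4510), (LHR, 9570), (NRT, 9570), (SEA, 4510), (SEA, 9570), (SFO, 4510), (SFO, 9570)}

{(LHR, 4510), (LHR, 9570), (NRT, 9570), (SEA, 4510), (SEA, 9570), (SFO, 4510), (SFO, 9570)}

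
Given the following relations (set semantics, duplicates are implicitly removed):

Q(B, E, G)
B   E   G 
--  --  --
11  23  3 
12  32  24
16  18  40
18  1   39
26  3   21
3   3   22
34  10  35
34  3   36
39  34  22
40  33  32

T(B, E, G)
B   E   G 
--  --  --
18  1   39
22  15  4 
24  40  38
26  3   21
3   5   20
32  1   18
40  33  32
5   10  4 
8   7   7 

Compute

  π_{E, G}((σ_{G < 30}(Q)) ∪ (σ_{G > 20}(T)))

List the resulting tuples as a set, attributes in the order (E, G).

σ[G < 30]: keep tuples satisfying G < 30 → {(11, 23, 3), (12, 32, 24), (26, 3, 21), (3, 3, 22), (39, 34, 22)}
σ[G > 20]: keep tuples satisfying G > 20 → {(18, 1, 39), (24, 40, 38), (26, 3, 21), (40, 33, 32)}
Set union of the two operands is {(11, 23, 3), (12, 32, 24), (18, 1, 39), (24, 40, 38), (26, 3, 21), (3, 3, 22), (39, 34, 22), (40, 33, 32)}.
π_{E, G} gives {(1, 39), (23, 3), (3, 21), (3, 22), (32, 24), (33, 32), (34, 22), (40, 38)}.

{(1, 39), (23, 3), (3, 21), (3, 22), (32, 24), (33, 32), (34, 22), (40, 38)}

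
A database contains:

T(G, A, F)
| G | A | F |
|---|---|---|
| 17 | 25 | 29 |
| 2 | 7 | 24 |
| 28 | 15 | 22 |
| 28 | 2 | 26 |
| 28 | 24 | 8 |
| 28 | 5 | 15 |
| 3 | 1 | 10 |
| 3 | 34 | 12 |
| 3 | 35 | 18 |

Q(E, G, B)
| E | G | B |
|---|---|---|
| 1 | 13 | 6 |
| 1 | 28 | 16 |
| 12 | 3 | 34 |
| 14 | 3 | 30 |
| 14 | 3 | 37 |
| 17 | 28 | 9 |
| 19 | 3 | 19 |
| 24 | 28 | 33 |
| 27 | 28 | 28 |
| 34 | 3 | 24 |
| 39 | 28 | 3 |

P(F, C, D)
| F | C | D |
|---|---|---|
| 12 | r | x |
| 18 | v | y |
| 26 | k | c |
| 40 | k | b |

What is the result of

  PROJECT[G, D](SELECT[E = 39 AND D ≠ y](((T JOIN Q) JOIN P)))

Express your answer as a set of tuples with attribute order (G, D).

{(28, c)}

Joining T and Q on G yields {(28, 15, 22, 1, 16), (28, 15, 22, 17, 9), (28, 15, 22, 24, 33), (28, 15, 22, 27, 28), (28, 15, 22, 39, 3), (28, 2, 26, 1, 16), (28, 2, 26, 17, 9), (28, 2, 26, 24, 33), (28, 2, 26, 27, 28), (28, 2, 26, 39, 3), (28, 24, 8, 1, 16), (28, 24, 8, 17, 9), (28, 24, 8, 24, 33), (28, 24, 8, 27, 28), (28, 24, 8, 39, 3), (28, 5, 15, 1, 16), (28, 5, 15, 17, 9), (28, 5, 15, 24, 33), (28, 5, 15, 27, 28), (28, 5, 15, 39, 3), (3, 1, 10, 12, 34), (3, 1, 10, 14, 30), (3, 1, 10, 14, 37), (3, 1, 10, 19, 19), (3, 1, 10, 34, 24), (3, 34, 12, 12, 34), (3, 34, 12, 14, 30), (3, 34, 12, 14, 37), (3, 34, 12, 19, 19), (3, 34, 12, 34, 24), (3, 35, 18, 12, 34), (3, 35, 18, 14, 30), (3, 35, 18, 14, 37), (3, 35, 18, 19, 19), (3, 35, 18, 34, 24)}.
Joining (T JOIN Q) and P on F yields {(28, 2, 26, 1, 16, k, c), (28, 2, 26, 17, 9, k, c), (28, 2, 26, 24, 33, k, c), (28, 2, 26, 27, 28, k, c), (28, 2, 26, 39, 3, k, c), (3, 34, 12, 12, 34, r, x), (3, 34, 12, 14, 30, r, x), (3, 34, 12, 14, 37, r, x), (3, 34, 12, 19, 19, r, x), (3, 34, 12, 34, 24, r, x), (3, 35, 18, 12, 34, v, y), (3, 35, 18, 14, 30, v, y), (3, 35, 18, 14, 37, v, y), (3, 35, 18, 19, 19, v, y), (3, 35, 18, 34, 24, v, y)}.
Filtering on E = 39 AND D ≠ y leaves {(28, 2, 26, 39, 3, k, c)}.
π_{G, D} gives {(28, c)}.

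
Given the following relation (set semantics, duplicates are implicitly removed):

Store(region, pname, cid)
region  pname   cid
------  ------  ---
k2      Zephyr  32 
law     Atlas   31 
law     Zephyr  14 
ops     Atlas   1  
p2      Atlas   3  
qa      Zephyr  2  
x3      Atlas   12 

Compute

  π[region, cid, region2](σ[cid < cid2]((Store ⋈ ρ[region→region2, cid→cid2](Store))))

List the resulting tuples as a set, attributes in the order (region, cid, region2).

{(law, 14, k2), (ops, 1, law), (ops, 1, p2), (ops, 1, x3), (p2, 3, law), (p2, 3, x3), (qa, 2, k2), (qa, 2, law), (x3, 12, law)}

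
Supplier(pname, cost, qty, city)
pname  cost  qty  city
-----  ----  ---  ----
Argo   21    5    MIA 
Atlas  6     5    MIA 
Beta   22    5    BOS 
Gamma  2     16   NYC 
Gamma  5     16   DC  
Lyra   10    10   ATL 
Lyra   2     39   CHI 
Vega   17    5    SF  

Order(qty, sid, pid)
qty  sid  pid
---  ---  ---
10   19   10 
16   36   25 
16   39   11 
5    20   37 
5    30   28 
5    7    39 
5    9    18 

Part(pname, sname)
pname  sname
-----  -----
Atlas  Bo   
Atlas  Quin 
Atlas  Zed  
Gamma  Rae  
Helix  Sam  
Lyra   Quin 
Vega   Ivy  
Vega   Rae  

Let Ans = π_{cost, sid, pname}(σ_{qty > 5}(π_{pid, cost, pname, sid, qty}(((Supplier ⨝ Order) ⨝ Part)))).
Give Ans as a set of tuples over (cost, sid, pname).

Natural join on qty: {(Argo, 21, 5, MIA, 20, 37), (Argo, 21, 5, MIA, 30, 28), (Argo, 21, 5, MIA, 7, 39), (Argo, 21, 5, MIA, 9, 18), (Atlas, 6, 5, MIA, 20, 37), (Atlas, 6, 5, MIA, 30, 28), (Atlas, 6, 5, MIA, 7, 39), (Atlas, 6, 5, MIA, 9, 18), (Beta, 22, 5, BOS, 20, 37), (Beta, 22, 5, BOS, 30, 28), (Beta, 22, 5, BOS, 7, 39), (Beta, 22, 5, BOS, 9, 18), (Gamma, 2, 16, NYC, 36, 25), (Gamma, 2, 16, NYC, 39, 11), (Gamma, 5, 16, DC, 36, 25), (Gamma, 5, 16, DC, 39, 11), (Lyra, 10, 10, ATL, 19, 10), (Vega, 17, 5, SF, 20, 37), (Vega, 17, 5, SF, 30, 28), (Vega, 17, 5, SF, 7, 39), (Vega, 17, 5, SF, 9, 18)}
Natural join on pname: {(Atlas, 6, 5, MIA, 20, 37, Bo), (Atlas, 6, 5, MIA, 20, 37, Quin), (Atlas, 6, 5, MIA, 20, 37, Zed), (Atlas, 6, 5, MIA, 30, 28, Bo), (Atlas, 6, 5, MIA, 30, 28, Quin), (Atlas, 6, 5, MIA, 30, 28, Zed), (Atlas, 6, 5, MIA, 7, 39, Bo), (Atlas, 6, 5, MIA, 7, 39, Quin), (Atlas, 6, 5, MIA, 7, 39, Zed), (Atlas, 6, 5, MIA, 9, 18, Bo), (Atlas, 6, 5, MIA, 9, 18, Quin), (Atlas, 6, 5, MIA, 9, 18, Zed), (Gamma, 2, 16, NYC, 36, 25, Rae), (Gamma, 2, 16, NYC, 39, 11, Rae), (Gamma, 5, 16, DC, 36, 25, Rae), (Gamma, 5, 16, DC, 39, 11, Rae), (Lyra, 10, 10, ATL, 19, 10, Quin), (Vega, 17, 5, SF, 20, 37, Ivy), (Vega, 17, 5, SF, 20, 37, Rae), (Vega, 17, 5, SF, 30, 28, Ivy), (Vega, 17, 5, SF, 30, 28, Rae), (Vega, 17, 5, SF, 7, 39, Ivy), (Vega, 17, 5, SF, 7, 39, Rae), (Vega, 17, 5, SF, 9, 18, Ivy), (Vega, 17, 5, SF, 9, 18, Rae)}
Projecting to pid, cost, pname, sid, qty (12 duplicate(s) eliminated): {(10, 10, Lyra, 19, 10), (11, 2, Gamma, 39, 16), (11, 5, Gamma, 39, 16), (18, 17, Vega, 9, 5), (18, 6, Atlas, 9, 5), (25, 2, Gamma, 36, 16), (25, 5, Gamma, 36, 16), (28, 17, Vega, 30, 5), (28, 6, Atlas, 30, 5), (37, 17, Vega, 20, 5), (37, 6, Atlas, 20, 5), (39, 17, Vega, 7, 5), (39, 6, Atlas, 7, 5)}
Apply σ_{qty > 5}; surviving tuples: {(10, 10, Lyra, 19, 10), (11, 2, Gamma, 39, 16), (11, 5, Gamma, 39, 16), (25, 2, Gamma, 36, 16), (25, 5, Gamma, 36, 16)}
Projecting to cost, sid, pname: {(10, 19, Lyra), (2, 36, Gamma), (2, 39, Gamma), (5, 36, Gamma), (5, 39, Gamma)}

{(10, 19, Lyra), (2, 36, Gamma), (2, 39, Gamma), (5, 36, Gamma), (5, 39, Gamma)}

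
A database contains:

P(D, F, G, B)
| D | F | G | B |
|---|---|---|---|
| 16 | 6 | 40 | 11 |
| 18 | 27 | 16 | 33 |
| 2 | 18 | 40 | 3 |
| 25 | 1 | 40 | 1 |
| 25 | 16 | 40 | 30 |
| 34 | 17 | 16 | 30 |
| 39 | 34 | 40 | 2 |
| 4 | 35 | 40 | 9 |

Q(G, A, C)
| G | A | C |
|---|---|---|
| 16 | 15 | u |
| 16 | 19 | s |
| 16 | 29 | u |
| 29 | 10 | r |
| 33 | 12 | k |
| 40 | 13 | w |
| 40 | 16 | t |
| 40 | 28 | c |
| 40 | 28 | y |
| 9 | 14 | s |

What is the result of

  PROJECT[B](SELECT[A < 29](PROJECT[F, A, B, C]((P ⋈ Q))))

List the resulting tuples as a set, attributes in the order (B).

Joining P and Q on G yields {(16, 6, 40, 11, 13, w), (16, 6, 40, 11, 16, t), (16, 6, 40, 11, 28, c), (16, 6, 40, 11, 28, y), (18, 27, 16, 33, 15, u), (18, 27, 16, 33, 19, s), (18, 27, 16, 33, 29, u), (2, 18, 40, 3, 13, w), (2, 18, 40, 3, 16, t), (2, 18, 40, 3, 28, c), (2, 18, 40, 3, 28, y), (25, 1, 40, 1, 13, w), (25, 1, 40, 1, 16, t), (25, 1, 40, 1, 28, c), (25, 1, 40, 1, 28, y), (25, 16, 40, 30, 13, w), (25, 16, 40, 30, 16, t), (25, 16, 40, 30, 28, c), (25, 16, 40, 30, 28, y), (34, 17, 16, 30, 15, u), (34, 17, 16, 30, 19, s), (34, 17, 16, 30, 29, u), (39, 34, 40, 2, 13, w), (39, 34, 40, 2, 16, t), (39, 34, 40, 2, 28, c), (39, 34, 40, 2, 28, y), (4, 35, 40, 9, 13, w), (4, 35, 40, 9, 16, t), (4, 35, 40, 9, 28, c), (4, 35, 40, 9, 28, y)}.
Keep only column(s) F, A, B, C: {(1, 13, 1, w), (1, 16, 1, t), (1, 28, 1, c), (1, 28, 1, y), (16, 13, 30, w), (16, 16, 30, t), (16, 28, 30, c), (16, 28, 30, y), (17, 15, 30, u), (17, 19, 30, s), (17, 29, 30, u), (18, 13, 3, w), (18, 16, 3, t), (18, 28, 3, c), (18, 28, 3, y), (27, 15, 33, u), (27, 19, 33, s), (27, 29, 33, u), (34, 13, 2, w), (34, 16, 2, t), (34, 28, 2, c), (34, 28, 2, y), (35, 13, 9, w), (35, 16, 9, t), (35, 28, 9, c), (35, 28, 9, y), (6, 13, 11, w), (6, 16, 11, t), (6, 28, 11, c), (6, 28, 11, y)}
Selection A < 29: {(1, 13, 1, w), (1, 16, 1, t), (1, 28, 1, c), (1, 28, 1, y), (16, 13, 30, w), (16, 16, 30, t), (16, 28, 30, c), (16, 28, 30, y), (17, 15, 30, u), (17, 19, 30, s), (18, 13, 3, w), (18, 16, 3, t), (18, 28, 3, c), (18, 28, 3, y), (27, 15, 33, u), (27, 19, 33, s), (34, 13, 2, w), (34, 16, 2, t), (34, 28, 2, c), (34, 28, 2, y), (35, 13, 9, w), (35, 16, 9, t), (35, 28, 9, c), (35, 28, 9, y), (6, 13, 11, w), (6, 16, 11, t), (6, 28, 11, c), (6, 28, 11, y)}
Keep only column(s) B (21 duplicate(s) eliminated): {1, 11, 2, 3, 30, 33, 9}

{1, 11, 2, 3, 30, 33, 9}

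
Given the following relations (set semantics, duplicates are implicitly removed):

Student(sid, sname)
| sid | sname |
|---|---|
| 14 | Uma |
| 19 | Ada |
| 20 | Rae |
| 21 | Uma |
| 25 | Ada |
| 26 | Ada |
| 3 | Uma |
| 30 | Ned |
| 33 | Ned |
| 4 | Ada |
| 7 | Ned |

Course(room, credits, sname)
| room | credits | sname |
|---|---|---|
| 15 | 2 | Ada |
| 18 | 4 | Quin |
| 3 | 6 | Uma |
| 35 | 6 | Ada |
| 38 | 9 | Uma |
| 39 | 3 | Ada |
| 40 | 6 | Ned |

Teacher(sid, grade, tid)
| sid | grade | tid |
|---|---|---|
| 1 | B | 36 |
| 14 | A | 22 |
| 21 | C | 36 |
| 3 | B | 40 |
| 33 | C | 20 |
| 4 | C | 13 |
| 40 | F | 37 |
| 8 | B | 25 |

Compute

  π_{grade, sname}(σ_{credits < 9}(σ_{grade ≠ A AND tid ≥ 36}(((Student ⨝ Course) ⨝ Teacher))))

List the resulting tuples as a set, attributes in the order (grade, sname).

Student ⋈ Course (natural join on sname): {(14, Uma, 3, 6), (14, Uma, 38, 9), (19, Ada, 15, 2), (19, Ada, 35, 6), (19, Ada, 39, 3), (21, Uma, 3, 6), (21, Uma, 38, 9), (25, Ada, 15, 2), (25, Ada, 35, 6), (25, Ada, 39, 3), (26, Ada, 15, 2), (26, Ada, 35, 6), (26, Ada, 39, 3), (3, Uma, 3, 6), (3, Uma, 38, 9), (30, Ned, 40, 6), (33, Ned, 40, 6), (4, Ada, 15, 2), (4, Ada, 35, 6), (4, Ada, 39, 3), (7, Ned, 40, 6)}
(Student ⨝ Course) ⋈ Teacher (natural join on sid): {(14, Uma, 3, 6, A, 22), (14, Uma, 38, 9, A, 22), (21, Uma, 3, 6, C, 36), (21, Uma, 38, 9, C, 36), (3, Uma, 3, 6, B, 40), (3, Uma, 38, 9, B, 40), (33, Ned, 40, 6, C, 20), (4, Ada, 15, 2, C, 13), (4, Ada, 35, 6, C, 13), (4, Ada, 39, 3, C, 13)}
Filtering on grade ≠ A AND tid ≥ 36 leaves {(21, Uma, 3, 6, C, 36), (21, Uma, 38, 9, C, 36), (3, Uma, 3, 6, B, 40), (3, Uma, 38, 9, B, 40)}.
Filtering on credits < 9 leaves {(21, Uma, 3, 6, C, 36), (3, Uma, 3, 6, B, 40)}.
Projecting to grade, sname: {(B, Uma), (C, Uma)}

{(B, Uma), (C, Uma)}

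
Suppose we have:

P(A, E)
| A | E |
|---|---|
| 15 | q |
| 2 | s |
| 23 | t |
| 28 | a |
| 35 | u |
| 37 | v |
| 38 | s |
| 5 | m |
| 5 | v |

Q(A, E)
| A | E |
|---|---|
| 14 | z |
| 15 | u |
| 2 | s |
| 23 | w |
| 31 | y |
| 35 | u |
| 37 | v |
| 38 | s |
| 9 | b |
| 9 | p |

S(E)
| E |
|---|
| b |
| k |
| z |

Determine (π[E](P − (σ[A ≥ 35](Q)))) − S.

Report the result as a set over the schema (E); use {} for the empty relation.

Filtering on A ≥ 35 leaves {(35, u), (37, v), (38, s)}.
Difference: {(15, q), (2, s), (23, t), (28, a), (35, u), (37, v), (38, s), (5, m), (5, v)} with {(35, u), (37, v), (38, s)} → {(15, q), (2, s), (23, t), (28, a), (5, m), (5, v)}
π[E]: project onto (E) → {a, m, q, s, t, v}
Difference: {a, m, q, s, t, v} with {b, k, z} → {a, m, q, s, t, v}

{a, m, q, s, t, v}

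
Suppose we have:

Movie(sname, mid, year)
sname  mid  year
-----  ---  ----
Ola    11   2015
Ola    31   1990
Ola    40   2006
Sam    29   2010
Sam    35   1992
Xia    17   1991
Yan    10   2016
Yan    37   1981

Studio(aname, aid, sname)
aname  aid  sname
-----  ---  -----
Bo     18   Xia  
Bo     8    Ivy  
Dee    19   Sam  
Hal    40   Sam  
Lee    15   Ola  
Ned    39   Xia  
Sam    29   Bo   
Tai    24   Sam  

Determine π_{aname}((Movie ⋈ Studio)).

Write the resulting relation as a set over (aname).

{Bo, Dee, Hal, Lee, Ned, Tai}

Joining Movie and Studio on sname yields {(Ola, 11, 2015, Lee, 15), (Ola, 31, 1990, Lee, 15), (Ola, 40, 2006, Lee, 15), (Sam, 29, 2010, Dee, 19), (Sam, 29, 2010, Hal, 40), (Sam, 29, 2010, Tai, 24), (Sam, 35, 1992, Dee, 19), (Sam, 35, 1992, Hal, 40), (Sam, 35, 1992, Tai, 24), (Xia, 17, 1991, Bo, 18), (Xia, 17, 1991, Ned, 39)}.
Keep only column(s) aname (5 duplicate(s) eliminated): {Bo, Dee, Hal, Lee, Ned, Tai}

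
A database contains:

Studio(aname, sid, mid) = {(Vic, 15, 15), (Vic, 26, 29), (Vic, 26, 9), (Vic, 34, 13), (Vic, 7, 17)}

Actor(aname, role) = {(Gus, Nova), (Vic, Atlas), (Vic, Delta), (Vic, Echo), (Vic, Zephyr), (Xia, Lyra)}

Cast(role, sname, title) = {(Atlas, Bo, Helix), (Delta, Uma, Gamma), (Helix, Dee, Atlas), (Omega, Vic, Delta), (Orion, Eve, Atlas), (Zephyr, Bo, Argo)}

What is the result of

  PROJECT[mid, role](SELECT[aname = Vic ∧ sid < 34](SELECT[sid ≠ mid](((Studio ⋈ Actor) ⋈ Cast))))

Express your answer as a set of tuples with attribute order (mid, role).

Natural join on aname: {(Vic, 15, 15, Atlas), (Vic, 15, 15, Delta), (Vic, 15, 15, Echo), (Vic, 15, 15, Zephyr), (Vic, 26, 29, Atlas), (Vic, 26, 29, Delta), (Vic, 26, 29, Echo), (Vic, 26, 29, Zephyr), (Vic, 26, 9, Atlas), (Vic, 26, 9, Delta), (Vic, 26, 9, Echo), (Vic, 26, 9, Zephyr), (Vic, 34, 13, Atlas), (Vic, 34, 13, Delta), (Vic, 34, 13, Echo), (Vic, 34, 13, Zephyr), (Vic, 7, 17, Atlas), (Vic, 7, 17, Delta), (Vic, 7, 17, Echo), (Vic, 7, 17, Zephyr)}
Natural join on role: {(Vic, 15, 15, Atlas, Bo, Helix), (Vic, 15, 15, Delta, Uma, Gamma), (Vic, 15, 15, Zephyr, Bo, Argo), (Vic, 26, 29, Atlas, Bo, Helix), (Vic, 26, 29, Delta, Uma, Gamma), (Vic, 26, 29, Zephyr, Bo, Argo), (Vic, 26, 9, Atlas, Bo, Helix), (Vic, 26, 9, Delta, Uma, Gamma), (Vic, 26, 9, Zephyr, Bo, Argo), (Vic, 34, 13, Atlas, Bo, Helix), (Vic, 34, 13, Delta, Uma, Gamma), (Vic, 34, 13, Zephyr, Bo, Argo), (Vic, 7, 17, Atlas, Bo, Helix), (Vic, 7, 17, Delta, Uma, Gamma), (Vic, 7, 17, Zephyr, Bo, Argo)}
Filtering on sid ≠ mid leaves {(Vic, 26, 29, Atlas, Bo, Helix), (Vic, 26, 29, Delta, Uma, Gamma), (Vic, 26, 29, Zephyr, Bo, Argo), (Vic, 26, 9, Atlas, Bo, Helix), (Vic, 26, 9, Delta, Uma, Gamma), (Vic, 26, 9, Zephyr, Bo, Argo), (Vic, 34, 13, Atlas, Bo, Helix), (Vic, 34, 13, Delta, Uma, Gamma), (Vic, 34, 13, Zephyr, Bo, Argo), (Vic, 7, 17, Atlas, Bo, Helix), (Vic, 7, 17, Delta, Uma, Gamma), (Vic, 7, 17, Zephyr, Bo, Argo)}.
Filtering on aname = Vic ∧ sid < 34 leaves {(Vic, 26, 29, Atlas, Bo, Helix), (Vic, 26, 29, Delta, Uma, Gamma), (Vic, 26, 29, Zephyr, Bo, Argo), (Vic, 26, 9, Atlas, Bo, Helix), (Vic, 26, 9, Delta, Uma, Gamma), (Vic, 26, 9, Zephyr, Bo, Argo), (Vic, 7, 17, Atlas, Bo, Helix), (Vic, 7, 17, Delta, Uma, Gamma), (Vic, 7, 17, Zephyr, Bo, Argo)}.
π_{mid, role} gives {(17, Atlas), (17, Delta), (17, Zephyr), (29, Atlas), (29, Delta), (29, Zephyr), (9, Atlas), (9, Delta), (9, Zephyr)}.

{(17, Atlas), (17, Delta), (17, Zephyr), (29, Atlas), (29, Delta), (29, Zephyr), (9, Atlas), (9, Delta), (9, Zephyr)}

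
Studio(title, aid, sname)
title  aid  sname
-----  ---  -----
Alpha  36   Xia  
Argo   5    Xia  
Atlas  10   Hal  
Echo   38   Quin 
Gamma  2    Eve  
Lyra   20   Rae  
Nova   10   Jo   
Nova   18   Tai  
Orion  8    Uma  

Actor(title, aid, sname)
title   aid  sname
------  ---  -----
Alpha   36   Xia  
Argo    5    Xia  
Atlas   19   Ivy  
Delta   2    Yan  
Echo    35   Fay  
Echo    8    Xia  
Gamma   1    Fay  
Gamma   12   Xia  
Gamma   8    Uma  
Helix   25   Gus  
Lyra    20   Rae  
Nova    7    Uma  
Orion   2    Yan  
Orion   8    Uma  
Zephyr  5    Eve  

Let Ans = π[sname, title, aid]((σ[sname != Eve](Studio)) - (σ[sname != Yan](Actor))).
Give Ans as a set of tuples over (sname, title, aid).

{(Hal, Atlas, 10), (Jo, Nova, 10), (Quin, Echo, 38), (Tai, Nova, 18)}

σ[sname != Eve]: keep tuples satisfying sname != Eve → {(Alpha, 36, Xia), (Argo, 5, Xia), (Atlas, 10, Hal), (Echo, 38, Quin), (Lyra, 20, Rae), (Nova, 10, Jo), (Nova, 18, Tai), (Orion, 8, Uma)}
σ[sname != Yan]: keep tuples satisfying sname != Yan → {(Alpha, 36, Xia), (Argo, 5, Xia), (Atlas, 19, Ivy), (Echo, 35, Fay), (Echo, 8, Xia), (Gamma, 1, Fay), (Gamma, 12, Xia), (Gamma, 8, Uma), (Helix, 25, Gus), (Lyra, 20, Rae), (Nova, 7, Uma), (Orion, 8, Uma), (Zephyr, 5, Eve)}
Set difference of the two operands is {(Atlas, 10, Hal), (Echo, 38, Quin), (Nova, 10, Jo), (Nova, 18, Tai)}.
Keep only column(s) sname, title, aid: {(Hal, Atlas, 10), (Jo, Nova, 10), (Quin, Echo, 38), (Tai, Nova, 18)}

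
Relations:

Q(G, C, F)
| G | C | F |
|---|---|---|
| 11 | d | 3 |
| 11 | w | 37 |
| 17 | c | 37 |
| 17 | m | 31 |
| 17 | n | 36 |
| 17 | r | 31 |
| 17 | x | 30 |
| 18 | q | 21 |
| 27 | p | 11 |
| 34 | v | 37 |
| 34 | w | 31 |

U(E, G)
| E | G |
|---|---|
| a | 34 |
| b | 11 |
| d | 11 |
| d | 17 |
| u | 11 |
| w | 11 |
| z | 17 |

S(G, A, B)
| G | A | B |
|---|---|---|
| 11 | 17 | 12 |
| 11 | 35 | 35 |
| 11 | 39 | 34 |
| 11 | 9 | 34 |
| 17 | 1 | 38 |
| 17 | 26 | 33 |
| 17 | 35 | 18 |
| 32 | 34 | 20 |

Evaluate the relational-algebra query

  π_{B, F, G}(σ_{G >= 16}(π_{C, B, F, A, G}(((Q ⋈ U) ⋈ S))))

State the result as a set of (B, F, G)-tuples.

Q ⋈ U (natural join on G): {(11, d, 3, b), (11, d, 3, d), (11, d, 3, u), (11, d, 3, w), (11, w, 37, b), (11, w, 37, d), (11, w, 37, u), (11, w, 37, w), (17, c, 37, d), (17, c, 37, z), (17, m, 31, d), (17, m, 31, z), (17, n, 36, d), (17, n, 36, z), (17, r, 31, d), (17, r, 31, z), (17, x, 30, d), (17, x, 30, z), (34, v, 37, a), (34, w, 31, a)}
(Q ⋈ U) ⋈ S (natural join on G): {(11, d, 3, b, 17, 12), (11, d, 3, b, 35, 35), (11, d, 3, b, 39, 34), (11, d, 3, b, 9, 34), (11, d, 3, d, 17, 12), (11, d, 3, d, 35, 35), (11, d, 3, d, 39, 34), (11, d, 3, d, 9, 34), (11, d, 3, u, 17, 12), (11, d, 3, u, 35, 35), (11, d, 3, u, 39, 34), (11, d, 3, u, 9, 34), (11, d, 3, w, 17, 12), (11, d, 3, w, 35, 35), (11, d, 3, w, 39, 34), (11, d, 3, w, 9, 34), (11, w, 37, b, 17, 12), (11, w, 37, b, 35, 35), (11, w, 37, b, 39, 34), (11, w, 37, b, 9, 34), (11, w, 37, d, 17, 12), (11, w, 37, d, 35, 35), (11, w, 37, d, 39, 34), (11, w, 37, d, 9, 34), (11, w, 37, u, 17, 12), (11, w, 37, u, 35, 35), (11, w, 37, u, 39, 34), (11, w, 37, u, 9, 34), (11, w, 37, w, 17, 12), (11, w, 37, w, 35, 35), (11, w, 37, w, 39, 34), (11, w, 37, w, 9, 34), (17, c, 37, d, 1, 38), (17, c, 37, d, 26, 33), (17, c, 37, d, 35, 18), (17, c, 37, z, 1, 38), (17, c, 37, z, 26, 33), (17, c, 37, z, 35, 18), (17, m, 31, d, 1, 38), (17, m, 31, d, 26, 33), (17, m, 31, d, 35, 18), (17, m, 31, z, 1, 38), (17, m, 31, z, 26, 33), (17, m, 31, z, 35, 18), (17, n, 36, d, 1, 38), (17, n, 36, d, 26, 33), (17, n, 36, d, 35, 18), (17, n, 36, z, 1, 38), (17, n, 36, z, 26, 33), (17, n, 36, z, 35, 18), (17, r, 31, d, 1, 38), (17, r, 31, d, 26, 33), (17, r, 31, d, 35, 18), (17, r, 31, z, 1, 38), (17, r, 31, z, 26, 33), (17, r, 31, z, 35, 18), (17, x, 30, d, 1, 38), (17, x, 30, d, 26, 33), (17, x, 30, d, 35, 18), (17, x, 30, z, 1, 38), (17, x, 30, z, 26, 33), (17, x, 30, z, 35, 18)}
Projecting to C, B, F, A, G (39 duplicate(s) eliminated): {(c, 18, 37, 35, 17), (c, 33, 37, 26, 17), (c, 38, 37, 1, 17), (d, 12, 3, 17, 11), (d, 34, 3, 39, 11), (d, 34, 3, 9, 11), (d, 35, 3, 35, 11), (m, 18, 31, 35, 17), (m, 33, 31, 26, 17), (m, 38, 31, 1, 17), (n, 18, 36, 35, 17), (n, 33, 36, 26, 17), (n, 38, 36, 1, 17), (r, 18, 31, 35, 17), (r, 33, 31, 26, 17), (r, 38, 31, 1, 17), (w, 12, 37, 17, 11), (w, 34, 37, 39, 11), (w, 34, 37, 9, 11), (w, 35, 37, 35, 11), (x, 18, 30, 35, 17), (x, 33, 30, 26, 17), (x, 38, 30, 1, 17)}
Selection G >= 16: {(c, 18, 37, 35, 17), (c, 33, 37, 26, 17), (c, 38, 37, 1, 17), (m, 18, 31, 35, 17), (m, 33, 31, 26, 17), (m, 38, 31, 1, 17), (n, 18, 36, 35, 17), (n, 33, 36, 26, 17), (n, 38, 36, 1, 17), (r, 18, 31, 35, 17), (r, 33, 31, 26, 17), (r, 38, 31, 1, 17), (x, 18, 30, 35, 17), (x, 33, 30, 26, 17), (x, 38, 30, 1, 17)}
Projecting to B, F, G (3 duplicate(s) eliminated): {(18, 30, 17), (18, 31, 17), (18, 36, 17), (18, 37, 17), (33, 30, 17), (33, 31, 17), (33, 36, 17), (33, 37, 17), (38, 30, 17), (38, 31, 17), (38, 36, 17), (38, 37, 17)}

{(18, 30, 17), (18, 31, 17), (18, 36, 17), (18, 37, 17), (33, 30, 17), (33, 31, 17), (33, 36, 17), (33, 37, 17), (38, 30, 17), (38, 31, 17), (38, 36, 17), (38, 37, 17)}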